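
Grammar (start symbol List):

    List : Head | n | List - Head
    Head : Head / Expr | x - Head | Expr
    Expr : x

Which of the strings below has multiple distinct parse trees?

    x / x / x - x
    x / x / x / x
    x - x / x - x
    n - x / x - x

x / x / x - x: 1 tree
x / x / x / x: 1 tree
x - x / x - x: 3 trees
n - x / x - x: 1 tree

x - x / x - x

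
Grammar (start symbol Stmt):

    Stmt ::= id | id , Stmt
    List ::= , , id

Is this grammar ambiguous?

Unambiguous

(List is unreachable from Stmt, so its rules don't affect L(Stmt).) Right-recursive list with a separator: after each atom, whether the separator follows determines the rule. One parse per string.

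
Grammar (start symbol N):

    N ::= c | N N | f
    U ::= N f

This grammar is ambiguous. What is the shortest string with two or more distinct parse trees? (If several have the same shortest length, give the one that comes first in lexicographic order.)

length 1: no string has ≥2 trees
length 2: no string has ≥2 trees
length 3: c c c has 2 parse trees

Two derivations of c c c:
  N ⇒ N N ⇒ c N ⇒ c N N ⇒ c c N ⇒ c c c
  N ⇒ N N ⇒ N N N ⇒ c N N ⇒ c c N ⇒ c c c

c c c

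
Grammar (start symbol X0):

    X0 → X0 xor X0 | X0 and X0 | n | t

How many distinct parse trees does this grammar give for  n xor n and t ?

2

Parse trees for n xor n and t:
  [X0 [X0 n] xor [X0 [X0 n] and [X0 t]]]
  [X0 [X0 [X0 n] xor [X0 n]] and [X0 t]]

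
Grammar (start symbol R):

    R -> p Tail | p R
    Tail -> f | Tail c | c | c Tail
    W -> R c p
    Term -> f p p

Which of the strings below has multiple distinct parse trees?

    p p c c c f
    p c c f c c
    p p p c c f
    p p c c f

p p c c c f: 1 tree
p c c f c c: 6 trees
p p p c c f: 1 tree
p p c c f: 1 tree

p c c f c c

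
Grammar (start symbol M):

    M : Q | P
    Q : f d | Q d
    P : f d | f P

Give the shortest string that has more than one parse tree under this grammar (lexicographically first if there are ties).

length 2: f d has 2 parse trees

Two derivations of f d:
  M ⇒ Q ⇒ f d
  M ⇒ P ⇒ f d

f d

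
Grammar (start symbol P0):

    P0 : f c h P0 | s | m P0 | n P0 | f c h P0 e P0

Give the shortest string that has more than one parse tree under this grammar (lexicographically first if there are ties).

f c h f c h s e s

length 1: no string has ≥2 trees
length 2: no string has ≥2 trees
length 3: no string has ≥2 trees
length 4: no string has ≥2 trees
length 5: no string has ≥2 trees
length 6: no string has ≥2 trees
length 7: no string has ≥2 trees
length 8: no string has ≥2 trees
length 9: f c h f c h s e s has 2 parse trees

Two derivations of f c h f c h s e s:
  P0 ⇒ f c h P0 ⇒ f c h f c h P0 e P0 ⇒ f c h f c h s e P0 ⇒ f c h f c h s e s
  P0 ⇒ f c h P0 e P0 ⇒ f c h f c h P0 e P0 ⇒ f c h f c h s e P0 ⇒ f c h f c h s e s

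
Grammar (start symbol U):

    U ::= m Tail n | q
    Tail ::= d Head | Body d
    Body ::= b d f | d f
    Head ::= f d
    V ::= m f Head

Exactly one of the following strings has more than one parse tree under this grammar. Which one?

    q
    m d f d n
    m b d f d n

m d f d n

q: 1 tree
m d f d n: 2 trees
m b d f d n: 1 tree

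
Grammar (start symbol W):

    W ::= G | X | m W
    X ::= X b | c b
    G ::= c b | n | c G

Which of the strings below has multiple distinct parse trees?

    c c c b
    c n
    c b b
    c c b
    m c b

c c c b: 1 tree
c n: 1 tree
c b b: 1 tree
c c b: 1 tree
m c b: 2 trees

m c b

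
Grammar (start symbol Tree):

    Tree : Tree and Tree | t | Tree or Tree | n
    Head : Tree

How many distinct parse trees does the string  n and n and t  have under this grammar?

Parse trees for n and n and t:
  [Tree [Tree n] and [Tree [Tree n] and [Tree t]]]
  [Tree [Tree [Tree n] and [Tree n]] and [Tree t]]

2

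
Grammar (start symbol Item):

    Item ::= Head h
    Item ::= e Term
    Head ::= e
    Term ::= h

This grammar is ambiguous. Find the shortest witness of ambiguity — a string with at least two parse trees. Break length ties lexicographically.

e h

length 2: e h has 2 parse trees

Two derivations of e h:
  Item ⇒ Head h ⇒ e h
  Item ⇒ e Term ⇒ e h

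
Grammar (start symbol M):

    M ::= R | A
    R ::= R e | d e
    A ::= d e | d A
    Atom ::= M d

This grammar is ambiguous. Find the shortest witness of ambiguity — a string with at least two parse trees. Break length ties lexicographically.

length 2: d e has 2 parse trees

Two derivations of d e:
  M ⇒ R ⇒ d e
  M ⇒ A ⇒ d e

d e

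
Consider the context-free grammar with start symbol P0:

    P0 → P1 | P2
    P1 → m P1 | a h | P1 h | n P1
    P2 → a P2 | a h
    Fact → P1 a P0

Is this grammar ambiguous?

Ambiguous

Witness: a h

Derivation 1: P0 ⇒ P1 ⇒ a h
Derivation 2: P0 ⇒ P2 ⇒ a h

Two distinct leftmost derivations for the same string.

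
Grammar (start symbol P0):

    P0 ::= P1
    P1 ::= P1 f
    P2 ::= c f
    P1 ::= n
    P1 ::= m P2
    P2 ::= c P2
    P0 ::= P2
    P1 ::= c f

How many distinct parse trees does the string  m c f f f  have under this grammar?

1

Parse trees for m c f f f:
  [P0 [P1 [P1 [P1 m [P2 c f]] f] f]]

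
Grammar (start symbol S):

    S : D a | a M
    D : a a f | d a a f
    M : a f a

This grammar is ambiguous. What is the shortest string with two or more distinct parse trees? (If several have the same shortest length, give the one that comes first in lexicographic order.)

a a f a

length 4: a a f a has 2 parse trees

Two derivations of a a f a:
  S ⇒ D a ⇒ a a f a
  S ⇒ a M ⇒ a a f a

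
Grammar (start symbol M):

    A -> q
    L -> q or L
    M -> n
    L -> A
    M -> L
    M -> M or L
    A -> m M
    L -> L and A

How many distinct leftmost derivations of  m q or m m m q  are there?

Parse trees for m q or m m m q:
  [M [L [A m [M [L q or [L [A m [M [L [A m [M [L [A m [M [L [A q]]]]]]]]]]]]]]]]
  [M [L [A m [M [M [L [A q]]] or [L [A m [M [L [A m [M [L [A m [M [L [A q]]]]]]]]]]]]]]]
  [M [M [L [A m [M [L [A q]]]]]] or [L [A m [M [L [A m [M [L [A m [M [L [A q]]]]]]]]]]]]

3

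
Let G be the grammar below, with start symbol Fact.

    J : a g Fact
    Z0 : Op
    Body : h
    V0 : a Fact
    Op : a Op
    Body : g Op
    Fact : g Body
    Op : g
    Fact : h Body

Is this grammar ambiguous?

(J, Z0, V0 are unreachable from Fact, so their rules don't affect L(Fact).) The reachable rules are right-linear with at most one rule per (nonterminal, next-terminal) pair. Each input token forces the next rule, so parsing is deterministic.

Unambiguous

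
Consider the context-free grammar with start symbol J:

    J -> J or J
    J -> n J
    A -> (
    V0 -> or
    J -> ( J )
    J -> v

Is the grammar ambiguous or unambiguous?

Ambiguous

Witness: n v or v

Derivation 1: J ⇒ J or J ⇒ n J or J ⇒ n v or J ⇒ n v or v
Derivation 2: J ⇒ n J ⇒ n J or J ⇒ n v or J ⇒ n v or v

Two distinct leftmost derivations for the same string.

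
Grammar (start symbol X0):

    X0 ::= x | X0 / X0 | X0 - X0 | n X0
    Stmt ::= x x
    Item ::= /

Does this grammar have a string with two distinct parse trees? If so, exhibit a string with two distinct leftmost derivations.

Witness: n x - x

Derivation 1: X0 ⇒ X0 - X0 ⇒ n X0 - X0 ⇒ n x - X0 ⇒ n x - x
Derivation 2: X0 ⇒ n X0 ⇒ n X0 - X0 ⇒ n x - X0 ⇒ n x - x

Two distinct leftmost derivations for the same string.

Ambiguous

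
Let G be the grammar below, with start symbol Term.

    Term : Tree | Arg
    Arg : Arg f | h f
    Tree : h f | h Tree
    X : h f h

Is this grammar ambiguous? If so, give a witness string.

Ambiguous

Witness: h f

Derivation 1: Term ⇒ Tree ⇒ h f
Derivation 2: Term ⇒ Arg ⇒ h f

Two distinct leftmost derivations for the same string.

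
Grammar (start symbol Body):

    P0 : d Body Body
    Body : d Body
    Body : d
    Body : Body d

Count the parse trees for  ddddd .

Parse trees for ddddd (showing first 6 of 16):
  [Body d [Body d [Body d [Body d [Body d]]]]]
  [Body d [Body d [Body d [Body [Body d] d]]]]
  [Body d [Body d [Body [Body d [Body d]] d]]]
  [Body d [Body d [Body [Body [Body d] d] d]]]
  [Body d [Body [Body d [Body d [Body d]]] d]]
  [Body d [Body [Body d [Body [Body d] d]] d]]

16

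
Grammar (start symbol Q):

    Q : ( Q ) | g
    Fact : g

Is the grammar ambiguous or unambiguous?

Unambiguous

Only Q is reachable from Q; ignoring the rest: L(Q) is { openⁿ atom closeⁿ : n ≥ 0 }. The bracket depth fixes n, and the derivation is forced at every step.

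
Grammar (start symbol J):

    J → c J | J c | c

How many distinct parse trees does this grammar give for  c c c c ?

Parse trees for c c c c:
  [J c [J c [J c [J c]]]]
  [J c [J c [J [J c] c]]]
  [J c [J [J c [J c]] c]]
  [J c [J [J [J c] c] c]]
  [J [J c [J c [J c]]] c]
  [J [J c [J [J c] c]] c]
  [J [J [J c [J c]] c] c]
  [J [J [J [J c] c] c] c]

8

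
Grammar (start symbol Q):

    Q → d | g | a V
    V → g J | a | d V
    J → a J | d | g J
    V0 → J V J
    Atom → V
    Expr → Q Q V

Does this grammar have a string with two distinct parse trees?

(V0, Atom, Expr are unreachable from Q, so their rules don't affect L(Q).) Restricted to the reachable nonterminals, every rule has the form A → t or A → t B, and no two rules for the same A share a first terminal. The grammar encodes a DFA — one run per string.

Unambiguous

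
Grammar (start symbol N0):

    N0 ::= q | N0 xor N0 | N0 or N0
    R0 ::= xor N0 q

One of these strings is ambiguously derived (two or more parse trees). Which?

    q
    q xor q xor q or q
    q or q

q xor q xor q or q

q: 1 tree
q xor q xor q or q: 5 trees
q or q: 1 tree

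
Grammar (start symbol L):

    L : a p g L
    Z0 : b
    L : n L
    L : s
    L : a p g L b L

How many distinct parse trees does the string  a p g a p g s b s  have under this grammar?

2

Parse trees for a p g a p g s b s:
  [L a p g [L a p g [L s] b [L s]]]
  [L a p g [L a p g [L s]] b [L s]]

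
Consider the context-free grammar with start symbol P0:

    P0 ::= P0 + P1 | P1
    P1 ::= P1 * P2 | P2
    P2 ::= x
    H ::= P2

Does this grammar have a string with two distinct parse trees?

Only P0, P1, P2 are reachable from P0; ignoring the rest: The grammar is stratified — P0 handles '+' (left-recursive), P1 handles '*', P2 atoms. Each operator has a fixed associativity and precedence level, so every string has one parse.

Unambiguous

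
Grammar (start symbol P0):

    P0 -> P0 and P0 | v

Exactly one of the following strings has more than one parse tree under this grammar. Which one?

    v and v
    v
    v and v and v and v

v and v: 1 tree
v: 1 tree
v and v and v and v: 5 trees

v and v and v and v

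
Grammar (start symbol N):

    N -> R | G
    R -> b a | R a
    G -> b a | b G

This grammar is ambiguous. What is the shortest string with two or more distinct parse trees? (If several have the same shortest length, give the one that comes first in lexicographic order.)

b a

length 2: b a has 2 parse trees

Two derivations of b a:
  N ⇒ R ⇒ b a
  N ⇒ G ⇒ b a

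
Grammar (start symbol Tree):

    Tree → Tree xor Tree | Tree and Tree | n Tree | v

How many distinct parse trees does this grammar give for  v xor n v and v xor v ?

Parse trees for v xor n v and v xor v (showing first 6 of 9):
  [Tree [Tree v] xor [Tree [Tree [Tree n [Tree v]] and [Tree v]] xor [Tree v]]]
  [Tree [Tree v] xor [Tree [Tree n [Tree [Tree v] and [Tree v]]] xor [Tree v]]]
  [Tree [Tree v] xor [Tree [Tree n [Tree v]] and [Tree [Tree v] xor [Tree v]]]]
  [Tree [Tree v] xor [Tree n [Tree [Tree [Tree v] and [Tree v]] xor [Tree v]]]]
  [Tree [Tree v] xor [Tree n [Tree [Tree v] and [Tree [Tree v] xor [Tree v]]]]]
  [Tree [Tree [Tree v] xor [Tree [Tree n [Tree v]] and [Tree v]]] xor [Tree v]]

9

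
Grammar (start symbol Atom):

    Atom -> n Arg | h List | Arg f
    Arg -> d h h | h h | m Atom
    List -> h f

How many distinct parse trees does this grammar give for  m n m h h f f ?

Parse trees for m n m h h f f:
  [Atom [Arg m [Atom n [Arg m [Atom h [List h f]]]]] f]
  [Atom [Arg m [Atom n [Arg m [Atom [Arg h h] f]]]] f]

2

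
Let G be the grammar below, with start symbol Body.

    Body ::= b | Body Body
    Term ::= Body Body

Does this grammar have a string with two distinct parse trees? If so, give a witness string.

Ambiguous

Witness: b b b

Derivation 1: Body ⇒ Body Body ⇒ b Body ⇒ b Body Body ⇒ b b Body ⇒ b b b
Derivation 2: Body ⇒ Body Body ⇒ Body Body Body ⇒ b Body Body ⇒ b b Body ⇒ b b b

Two distinct leftmost derivations for the same string.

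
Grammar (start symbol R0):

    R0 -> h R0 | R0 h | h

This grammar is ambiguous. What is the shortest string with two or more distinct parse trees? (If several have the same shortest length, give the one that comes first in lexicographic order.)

h h

length 1: no string has ≥2 trees
length 2: h h has 2 parse trees

Two derivations of h h:
  R0 ⇒ h R0 ⇒ h h
  R0 ⇒ R0 h ⇒ h h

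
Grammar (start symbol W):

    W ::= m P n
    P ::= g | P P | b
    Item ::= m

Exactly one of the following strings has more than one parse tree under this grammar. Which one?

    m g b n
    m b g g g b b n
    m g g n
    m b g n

m b g g g b b n

m g b n: 1 tree
m b g g g b b n: 42 trees
m g g n: 1 tree
m b g n: 1 tree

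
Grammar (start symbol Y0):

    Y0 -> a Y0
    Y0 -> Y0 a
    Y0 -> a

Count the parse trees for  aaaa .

8

Parse trees for aaaa:
  [Y0 a [Y0 a [Y0 a [Y0 a]]]]
  [Y0 a [Y0 a [Y0 [Y0 a] a]]]
  [Y0 a [Y0 [Y0 a [Y0 a]] a]]
  [Y0 a [Y0 [Y0 [Y0 a] a] a]]
  [Y0 [Y0 a [Y0 a [Y0 a]]] a]
  [Y0 [Y0 a [Y0 [Y0 a] a]] a]
  [Y0 [Y0 [Y0 a [Y0 a]] a] a]
  [Y0 [Y0 [Y0 [Y0 a] a] a] a]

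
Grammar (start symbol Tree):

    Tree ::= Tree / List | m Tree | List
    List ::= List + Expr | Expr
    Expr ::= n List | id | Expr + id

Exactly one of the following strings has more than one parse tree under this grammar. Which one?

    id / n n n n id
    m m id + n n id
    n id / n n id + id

n id / n n id + id

id / n n n n id: 1 tree
m m id + n n id: 1 tree
n id / n n id + id: 6 trees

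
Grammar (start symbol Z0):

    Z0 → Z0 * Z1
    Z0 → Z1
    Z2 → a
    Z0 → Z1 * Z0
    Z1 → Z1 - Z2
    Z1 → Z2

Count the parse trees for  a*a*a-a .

Parse trees for a*a*a-a:
  [Z0 [Z0 [Z0 [Z1 [Z2 a]]] * [Z1 [Z2 a]]] * [Z1 [Z1 [Z2 a]] - [Z2 a]]]
  [Z0 [Z0 [Z1 [Z2 a]] * [Z0 [Z1 [Z2 a]]]] * [Z1 [Z1 [Z2 a]] - [Z2 a]]]
  [Z0 [Z1 [Z2 a]] * [Z0 [Z0 [Z1 [Z2 a]]] * [Z1 [Z1 [Z2 a]] - [Z2 a]]]]
  [Z0 [Z1 [Z2 a]] * [Z0 [Z1 [Z2 a]] * [Z0 [Z1 [Z1 [Z2 a]] - [Z2 a]]]]]

4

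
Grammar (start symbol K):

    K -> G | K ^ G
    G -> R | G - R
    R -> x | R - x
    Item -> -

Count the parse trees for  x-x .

2

Parse trees for x-x:
  [K [G [R [R x] - x]]]
  [K [G [G [R x]] - [R x]]]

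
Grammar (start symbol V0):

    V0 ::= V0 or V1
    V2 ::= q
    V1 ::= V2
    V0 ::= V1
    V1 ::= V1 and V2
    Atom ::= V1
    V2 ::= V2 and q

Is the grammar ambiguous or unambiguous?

Ambiguous

Witness: q and q

Derivation 1: V0 ⇒ V1 ⇒ V2 ⇒ V2 and q ⇒ q and q
Derivation 2: V0 ⇒ V1 ⇒ V1 and V2 ⇒ V2 and V2 ⇒ q and V2 ⇒ q and q

Two distinct leftmost derivations for the same string.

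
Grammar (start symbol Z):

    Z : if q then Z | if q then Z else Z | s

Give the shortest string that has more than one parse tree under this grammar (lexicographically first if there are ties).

length 1: no string has ≥2 trees
length 4: no string has ≥2 trees
length 6: no string has ≥2 trees
length 7: no string has ≥2 trees
length 9: if q then if q then s else s has 2 parse trees

Two derivations of if q then if q then s else s:
  Z ⇒ if q then Z ⇒ if q then if q then Z else Z ⇒ if q then if q then s else Z ⇒ if q then if q then s else s
  Z ⇒ if q then Z else Z ⇒ if q then if q then Z else Z ⇒ if q then if q then s else Z ⇒ if q then if q then s else s

if q then if q then s else s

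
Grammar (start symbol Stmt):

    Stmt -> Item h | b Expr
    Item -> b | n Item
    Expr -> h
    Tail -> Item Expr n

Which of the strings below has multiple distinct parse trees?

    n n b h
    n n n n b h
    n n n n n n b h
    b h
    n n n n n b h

n n b h: 1 tree
n n n n b h: 1 tree
n n n n n n b h: 1 tree
b h: 2 trees
n n n n n b h: 1 tree

b h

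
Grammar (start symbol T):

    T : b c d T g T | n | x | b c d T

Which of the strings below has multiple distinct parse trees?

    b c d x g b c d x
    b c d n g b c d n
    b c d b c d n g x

b c d x g b c d x: 1 tree
b c d n g b c d n: 1 tree
b c d b c d n g x: 2 trees

b c d b c d n g x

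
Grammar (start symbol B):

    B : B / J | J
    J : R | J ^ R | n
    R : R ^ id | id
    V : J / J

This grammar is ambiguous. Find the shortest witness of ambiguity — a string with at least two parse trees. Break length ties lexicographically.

id ^ id

length 1: no string has ≥2 trees
length 3: id ^ id has 2 parse trees

Two derivations of id ^ id:
  B ⇒ J ⇒ R ⇒ R ^ id ⇒ id ^ id
  B ⇒ J ⇒ J ^ R ⇒ R ^ R ⇒ id ^ R ⇒ id ^ id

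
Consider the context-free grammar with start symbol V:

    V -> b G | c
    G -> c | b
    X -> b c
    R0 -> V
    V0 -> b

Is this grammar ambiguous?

(X, R0, V0 are unreachable from V, so their rules don't affect L(V).) The reachable rules are right-linear with at most one rule per (nonterminal, next-terminal) pair. Each input token forces the next rule, so parsing is deterministic.

Unambiguous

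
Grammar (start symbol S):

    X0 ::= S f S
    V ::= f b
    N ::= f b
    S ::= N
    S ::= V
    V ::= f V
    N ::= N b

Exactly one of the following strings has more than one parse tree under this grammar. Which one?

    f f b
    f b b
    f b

f f b: 1 tree
f b b: 1 tree
f b: 2 trees

f b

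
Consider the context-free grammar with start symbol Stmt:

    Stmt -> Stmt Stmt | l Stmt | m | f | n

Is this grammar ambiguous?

Ambiguous

Witness: f f f

Derivation 1: Stmt ⇒ Stmt Stmt ⇒ Stmt Stmt Stmt ⇒ f Stmt Stmt ⇒ f f Stmt ⇒ f f f
Derivation 2: Stmt ⇒ Stmt Stmt ⇒ f Stmt ⇒ f Stmt Stmt ⇒ f f Stmt ⇒ f f f

Two distinct leftmost derivations for the same string.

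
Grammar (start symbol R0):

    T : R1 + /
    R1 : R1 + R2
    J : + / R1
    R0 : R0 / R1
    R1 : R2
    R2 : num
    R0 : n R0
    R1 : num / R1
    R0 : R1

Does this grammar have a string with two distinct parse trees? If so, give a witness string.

Witness: num / num

Derivation 1: R0 ⇒ R0 / R1 ⇒ R1 / R1 ⇒ R2 / R1 ⇒ num / R1 ⇒ num / R2 ⇒ num / num
Derivation 2: R0 ⇒ R1 ⇒ num / R1 ⇒ num / R2 ⇒ num / num

Two distinct leftmost derivations for the same string.

Ambiguous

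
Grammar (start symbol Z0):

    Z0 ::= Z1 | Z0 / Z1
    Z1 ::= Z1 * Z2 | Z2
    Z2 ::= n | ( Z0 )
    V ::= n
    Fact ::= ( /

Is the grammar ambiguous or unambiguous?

Unambiguous

Only Z0, Z1, Z2 are reachable from Z0; ignoring the rest: The grammar is stratified — Z0 handles '/' (left-recursive), Z1 handles '*', Z2 atoms. Each operator has a fixed associativity and precedence level, so every string has one parse.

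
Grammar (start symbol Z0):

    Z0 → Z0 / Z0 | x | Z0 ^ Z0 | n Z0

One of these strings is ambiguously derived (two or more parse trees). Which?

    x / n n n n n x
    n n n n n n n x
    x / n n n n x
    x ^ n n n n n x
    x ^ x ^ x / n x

x / n n n n n x: 1 tree
n n n n n n n x: 1 tree
x / n n n n x: 1 tree
x ^ n n n n n x: 1 tree
x ^ x ^ x / n x: 5 trees

x ^ x ^ x / n x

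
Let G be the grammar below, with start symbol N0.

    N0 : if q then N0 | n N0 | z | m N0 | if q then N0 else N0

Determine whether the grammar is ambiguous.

Ambiguous

Witness: if q then if q then z else z

Derivation 1: N0 ⇒ if q then N0 ⇒ if q then if q then N0 else N0 ⇒ if q then if q then z else N0 ⇒ if q then if q then z else z
Derivation 2: N0 ⇒ if q then N0 else N0 ⇒ if q then if q then N0 else N0 ⇒ if q then if q then z else N0 ⇒ if q then if q then z else z

Two distinct leftmost derivations for the same string.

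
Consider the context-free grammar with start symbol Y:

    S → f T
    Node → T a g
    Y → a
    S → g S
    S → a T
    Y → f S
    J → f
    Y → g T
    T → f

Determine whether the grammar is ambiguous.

Unambiguous

Only Y, S, T are reachable from Y; ignoring the rest: The reachable rules are right-linear with at most one rule per (nonterminal, next-terminal) pair. Each input token forces the next rule, so parsing is deterministic.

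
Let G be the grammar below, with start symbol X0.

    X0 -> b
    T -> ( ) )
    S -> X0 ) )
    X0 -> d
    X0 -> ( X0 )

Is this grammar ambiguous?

Unambiguous

Only X0 is reachable from X0; ignoring the rest: Each string is a nest of matched brackets around a single atom. An opening bracket forces the recursive rule; an atom forces the base rule.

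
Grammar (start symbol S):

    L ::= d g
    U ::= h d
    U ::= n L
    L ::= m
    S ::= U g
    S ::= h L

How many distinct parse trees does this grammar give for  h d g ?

Parse trees for h d g:
  [S [U h d] g]
  [S h [L d g]]

2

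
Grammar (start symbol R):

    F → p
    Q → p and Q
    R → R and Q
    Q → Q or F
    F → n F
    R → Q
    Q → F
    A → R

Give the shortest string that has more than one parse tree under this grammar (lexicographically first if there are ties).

p and p

length 1: no string has ≥2 trees
length 2: no string has ≥2 trees
length 3: p and p has 2 parse trees

Two derivations of p and p:
  R ⇒ R and Q ⇒ Q and Q ⇒ F and Q ⇒ p and Q ⇒ p and F ⇒ p and p
  R ⇒ Q ⇒ p and Q ⇒ p and F ⇒ p and p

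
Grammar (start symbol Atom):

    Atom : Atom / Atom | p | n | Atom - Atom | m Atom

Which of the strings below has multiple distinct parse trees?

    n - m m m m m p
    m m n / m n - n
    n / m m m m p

m m n / m n - n

n - m m m m m p: 1 tree
m m n / m n - n: 12 trees
n / m m m m p: 1 tree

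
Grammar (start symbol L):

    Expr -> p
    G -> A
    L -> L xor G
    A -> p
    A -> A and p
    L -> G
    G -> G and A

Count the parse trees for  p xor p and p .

2

Parse trees for p xor p and p:
  [L [L [G [A p]]] xor [G [A [A p] and p]]]
  [L [L [G [A p]]] xor [G [G [A p]] and [A p]]]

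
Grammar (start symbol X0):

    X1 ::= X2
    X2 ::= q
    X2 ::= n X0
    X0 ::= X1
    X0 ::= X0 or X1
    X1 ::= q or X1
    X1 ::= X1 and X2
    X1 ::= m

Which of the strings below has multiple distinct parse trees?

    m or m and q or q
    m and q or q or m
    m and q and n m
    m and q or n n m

m or m and q or q: 1 tree
m and q or q or m: 2 trees
m and q and n m: 1 tree
m and q or n n m: 1 tree

m and q or q or m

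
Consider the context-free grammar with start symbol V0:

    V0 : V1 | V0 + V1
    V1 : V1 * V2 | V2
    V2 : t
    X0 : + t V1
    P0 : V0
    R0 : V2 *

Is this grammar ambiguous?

Unambiguous

(X0, P0, R0 are unreachable from V0, so their rules don't affect L(V0).) V0 → V0 + V1 | V1  ;  V1 → V1 * V2 | V2  — a left-associative chain with V2 at the bottom. Each string factors uniquely by precedence.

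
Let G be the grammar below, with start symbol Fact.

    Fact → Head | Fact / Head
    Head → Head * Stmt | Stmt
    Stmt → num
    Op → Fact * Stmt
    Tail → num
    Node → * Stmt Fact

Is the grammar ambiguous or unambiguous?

Unambiguous

Only Fact, Head, Stmt are reachable from Fact; ignoring the rest: The grammar is stratified — Fact handles '/' (left-recursive), Head handles '*', Stmt atoms. Each operator has a fixed associativity and precedence level, so every string has one parse.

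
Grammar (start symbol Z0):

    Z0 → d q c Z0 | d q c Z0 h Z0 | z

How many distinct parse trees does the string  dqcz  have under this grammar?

1

Parse trees for dqcz:
  [Z0 d q c [Z0 z]]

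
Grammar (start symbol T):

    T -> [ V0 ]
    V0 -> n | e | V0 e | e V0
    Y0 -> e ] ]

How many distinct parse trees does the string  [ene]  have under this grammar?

2

Parse trees for [ene]:
  [T [ [V0 [V0 e [V0 n]] e] ]]
  [T [ [V0 e [V0 [V0 n] e]] ]]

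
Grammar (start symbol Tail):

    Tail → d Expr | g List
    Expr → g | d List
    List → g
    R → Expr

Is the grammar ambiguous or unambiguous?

Unambiguous

(R is unreachable from Tail, so its rules don't affect L(Tail).) Each reachable nonterminal has at most one production per leading terminal, and all productions are right-linear; the derivation is determined token-by-token.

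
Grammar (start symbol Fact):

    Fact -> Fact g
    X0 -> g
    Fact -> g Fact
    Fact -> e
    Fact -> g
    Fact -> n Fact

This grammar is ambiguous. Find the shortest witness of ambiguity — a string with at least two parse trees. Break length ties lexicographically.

length 1: no string has ≥2 trees
length 2: g g has 2 parse trees

Two derivations of g g:
  Fact ⇒ Fact g ⇒ g g
  Fact ⇒ g Fact ⇒ g g

g g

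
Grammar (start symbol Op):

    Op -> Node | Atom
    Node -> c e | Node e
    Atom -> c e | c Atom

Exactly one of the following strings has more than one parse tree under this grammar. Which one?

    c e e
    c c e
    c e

c e e: 1 tree
c c e: 1 tree
c e: 2 trees

c e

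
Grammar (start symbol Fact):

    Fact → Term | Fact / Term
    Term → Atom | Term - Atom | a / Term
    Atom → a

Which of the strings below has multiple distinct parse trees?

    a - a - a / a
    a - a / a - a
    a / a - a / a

a - a - a / a: 1 tree
a - a / a - a: 1 tree
a / a - a / a: 3 trees

a / a - a / a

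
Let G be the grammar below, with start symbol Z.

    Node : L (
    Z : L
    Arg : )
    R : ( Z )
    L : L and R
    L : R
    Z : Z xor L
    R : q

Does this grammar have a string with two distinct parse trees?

(Node, Arg are unreachable from Z, so their rules don't affect L(Z).) This is a standard precedence ladder (Z over L over R), with each level left-recursive on its own operator ('xor' at Z, 'and' at L). That structure is LR(1), hence unambiguous.

Unambiguous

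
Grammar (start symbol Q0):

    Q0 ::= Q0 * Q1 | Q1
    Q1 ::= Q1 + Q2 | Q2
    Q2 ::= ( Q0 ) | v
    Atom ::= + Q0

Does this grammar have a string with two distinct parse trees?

Unambiguous

(Atom is unreachable from Q0, so its rules don't affect L(Q0).) The grammar is stratified — Q0 handles '*' (left-recursive), Q1 handles '+', Q2 atoms. Each operator has a fixed associativity and precedence level, so every string has one parse.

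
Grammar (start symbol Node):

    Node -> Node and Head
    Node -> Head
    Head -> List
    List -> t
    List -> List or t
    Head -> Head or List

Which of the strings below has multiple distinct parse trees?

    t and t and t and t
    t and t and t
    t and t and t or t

t and t and t or t

t and t and t and t: 1 tree
t and t and t: 1 tree
t and t and t or t: 2 trees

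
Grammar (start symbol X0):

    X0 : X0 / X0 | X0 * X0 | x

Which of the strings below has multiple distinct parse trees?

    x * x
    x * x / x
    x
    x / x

x * x: 1 tree
x * x / x: 2 trees
x: 1 tree
x / x: 1 tree

x * x / x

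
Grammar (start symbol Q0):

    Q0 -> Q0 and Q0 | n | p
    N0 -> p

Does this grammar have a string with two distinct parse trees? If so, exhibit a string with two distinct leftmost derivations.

Ambiguous

Witness: n and n and n

Derivation 1: Q0 ⇒ Q0 and Q0 ⇒ Q0 and Q0 and Q0 ⇒ n and Q0 and Q0 ⇒ n and n and Q0 ⇒ n and n and n
Derivation 2: Q0 ⇒ Q0 and Q0 ⇒ n and Q0 ⇒ n and Q0 and Q0 ⇒ n and n and Q0 ⇒ n and n and n

Two distinct leftmost derivations for the same string.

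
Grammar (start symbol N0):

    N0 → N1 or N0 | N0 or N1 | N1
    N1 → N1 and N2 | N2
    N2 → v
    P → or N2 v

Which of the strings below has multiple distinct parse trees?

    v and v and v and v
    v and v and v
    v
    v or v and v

v and v and v and v: 1 tree
v and v and v: 1 tree
v: 1 tree
v or v and v: 2 trees

v or v and v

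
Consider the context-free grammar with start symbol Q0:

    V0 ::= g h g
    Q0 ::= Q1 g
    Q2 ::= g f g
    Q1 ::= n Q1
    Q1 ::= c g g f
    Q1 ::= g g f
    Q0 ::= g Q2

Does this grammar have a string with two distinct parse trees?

Witness: g g f g

Derivation 1: Q0 ⇒ Q1 g ⇒ g g f g
Derivation 2: Q0 ⇒ g Q2 ⇒ g g f g

Two distinct leftmost derivations for the same string.

Ambiguous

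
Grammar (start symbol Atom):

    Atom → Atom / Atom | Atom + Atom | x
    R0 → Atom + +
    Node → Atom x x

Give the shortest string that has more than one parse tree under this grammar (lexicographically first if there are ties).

x + x + x

length 1: no string has ≥2 trees
length 3: no string has ≥2 trees
length 5: x + x + x has 2 parse trees

Two derivations of x + x + x:
  Atom ⇒ Atom + Atom ⇒ Atom + Atom + Atom ⇒ x + Atom + Atom ⇒ x + x + Atom ⇒ x + x + x
  Atom ⇒ Atom + Atom ⇒ x + Atom ⇒ x + Atom + Atom ⇒ x + x + Atom ⇒ x + x + x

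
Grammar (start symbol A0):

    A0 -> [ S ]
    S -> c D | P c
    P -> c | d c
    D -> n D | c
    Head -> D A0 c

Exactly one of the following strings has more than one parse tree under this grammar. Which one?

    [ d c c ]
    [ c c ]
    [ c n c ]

[ c c ]

[ d c c ]: 1 tree
[ c c ]: 2 trees
[ c n c ]: 1 tree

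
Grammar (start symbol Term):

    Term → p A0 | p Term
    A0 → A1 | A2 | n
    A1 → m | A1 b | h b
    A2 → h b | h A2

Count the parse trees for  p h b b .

1

Parse trees for p h b b:
  [Term p [A0 [A1 [A1 h b] b]]]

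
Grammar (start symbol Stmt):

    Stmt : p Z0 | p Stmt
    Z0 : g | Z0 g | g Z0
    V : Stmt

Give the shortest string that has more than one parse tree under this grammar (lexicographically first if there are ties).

length 2: no string has ≥2 trees
length 3: p g g has 2 parse trees

Two derivations of p g g:
  Stmt ⇒ p Z0 ⇒ p Z0 g ⇒ p g g
  Stmt ⇒ p Z0 ⇒ p g Z0 ⇒ p g g

p g g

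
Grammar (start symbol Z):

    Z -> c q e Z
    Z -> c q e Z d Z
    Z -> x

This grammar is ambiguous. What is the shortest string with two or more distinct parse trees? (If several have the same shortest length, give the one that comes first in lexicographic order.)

c q e c q e x d x

length 1: no string has ≥2 trees
length 4: no string has ≥2 trees
length 6: no string has ≥2 trees
length 7: no string has ≥2 trees
length 9: c q e c q e x d x has 2 parse trees

Two derivations of c q e c q e x d x:
  Z ⇒ c q e Z ⇒ c q e c q e Z d Z ⇒ c q e c q e x d Z ⇒ c q e c q e x d x
  Z ⇒ c q e Z d Z ⇒ c q e c q e Z d Z ⇒ c q e c q e x d Z ⇒ c q e c q e x d x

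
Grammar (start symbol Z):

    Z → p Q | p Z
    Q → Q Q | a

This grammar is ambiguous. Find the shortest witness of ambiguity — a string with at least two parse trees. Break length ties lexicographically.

p a a a

length 2: no string has ≥2 trees
length 3: no string has ≥2 trees
length 4: p a a a has 2 parse trees

Two derivations of p a a a:
  Z ⇒ p Q ⇒ p Q Q ⇒ p Q Q Q ⇒ p a Q Q ⇒ p a a Q ⇒ p a a a
  Z ⇒ p Q ⇒ p Q Q ⇒ p a Q ⇒ p a Q Q ⇒ p a a Q ⇒ p a a a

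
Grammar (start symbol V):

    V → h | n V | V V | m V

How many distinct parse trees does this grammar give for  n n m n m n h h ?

7

Parse trees for n n m n m n h h:
  [V n [V n [V [V m [V n [V m [V n [V h]]]]] [V h]]]]
  [V n [V n [V m [V n [V [V m [V n [V h]]] [V h]]]]]]
  [V n [V n [V m [V n [V m [V n [V [V h] [V h]]]]]]]]
  [V n [V n [V m [V n [V m [V [V n [V h]] [V h]]]]]]]
  [V n [V n [V m [V [V n [V m [V n [V h]]]] [V h]]]]]
  [V n [V [V n [V m [V n [V m [V n [V h]]]]]] [V h]]]
  [V [V n [V n [V m [V n [V m [V n [V h]]]]]]] [V h]]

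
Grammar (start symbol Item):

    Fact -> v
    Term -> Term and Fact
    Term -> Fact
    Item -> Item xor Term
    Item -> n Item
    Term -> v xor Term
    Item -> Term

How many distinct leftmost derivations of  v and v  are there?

1

Parse trees for v and v:
  [Item [Term [Term [Fact v]] and [Fact v]]]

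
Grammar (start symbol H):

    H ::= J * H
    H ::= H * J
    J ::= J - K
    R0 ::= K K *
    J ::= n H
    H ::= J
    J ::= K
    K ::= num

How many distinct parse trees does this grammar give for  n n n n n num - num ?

6

Parse trees for n n n n n num - num:
  [H [J [J n [H [J n [H [J n [H [J n [H [J n [H [J [K num]]]]]]]]]]]] - [K num]]]
  [H [J n [H [J [J n [H [J n [H [J n [H [J n [H [J [K num]]]]]]]]]] - [K num]]]]]
  [H [J n [H [J n [H [J [J n [H [J n [H [J n [H [J [K num]]]]]]]] - [K num]]]]]]]
  [H [J n [H [J n [H [J n [H [J [J n [H [J n [H [J [K num]]]]]] - [K num]]]]]]]]]
  [H [J n [H [J n [H [J n [H [J n [H [J [J n [H [J [K num]]]] - [K num]]]]]]]]]]]
  [H [J n [H [J n [H [J n [H [J n [H [J n [H [J [J [K num]] - [K num]]]]]]]]]]]]]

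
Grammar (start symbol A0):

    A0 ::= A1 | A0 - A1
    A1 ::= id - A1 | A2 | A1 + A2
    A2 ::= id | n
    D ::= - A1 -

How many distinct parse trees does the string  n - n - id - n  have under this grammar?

Parse trees for n - n - id - n:
  [A0 [A0 [A0 [A1 [A2 n]]] - [A1 [A2 n]]] - [A1 id - [A1 [A2 n]]]]
  [A0 [A0 [A0 [A0 [A1 [A2 n]]] - [A1 [A2 n]]] - [A1 [A2 id]]] - [A1 [A2 n]]]

2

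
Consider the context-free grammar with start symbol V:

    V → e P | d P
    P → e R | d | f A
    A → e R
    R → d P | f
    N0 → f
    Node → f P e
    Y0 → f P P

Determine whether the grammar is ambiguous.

(N0, Node, Y0 are unreachable from V, so their rules don't affect L(V).) Each reachable nonterminal has at most one production per leading terminal, and all productions are right-linear; the derivation is determined token-by-token.

Unambiguous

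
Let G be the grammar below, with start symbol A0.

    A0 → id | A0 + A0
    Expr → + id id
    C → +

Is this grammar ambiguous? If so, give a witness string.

Witness: id + id + id

Derivation 1: A0 ⇒ A0 + A0 ⇒ id + A0 ⇒ id + A0 + A0 ⇒ id + id + A0 ⇒ id + id + id
Derivation 2: A0 ⇒ A0 + A0 ⇒ A0 + A0 + A0 ⇒ id + A0 + A0 ⇒ id + id + A0 ⇒ id + id + id

Two distinct leftmost derivations for the same string.

Ambiguous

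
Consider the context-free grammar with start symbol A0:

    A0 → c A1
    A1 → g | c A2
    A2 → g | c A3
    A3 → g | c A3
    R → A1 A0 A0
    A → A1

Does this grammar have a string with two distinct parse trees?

Only A0, A1, A2, A3 are reachable from A0; ignoring the rest: The reachable rules are right-linear with at most one rule per (nonterminal, next-terminal) pair. Each input token forces the next rule, so parsing is deterministic.

Unambiguous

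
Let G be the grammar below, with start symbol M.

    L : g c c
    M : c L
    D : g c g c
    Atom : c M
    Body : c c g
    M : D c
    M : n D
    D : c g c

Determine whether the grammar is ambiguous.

Witness: c g c c

Derivation 1: M ⇒ c L ⇒ c g c c
Derivation 2: M ⇒ D c ⇒ c g c c

Two distinct leftmost derivations for the same string.

Ambiguous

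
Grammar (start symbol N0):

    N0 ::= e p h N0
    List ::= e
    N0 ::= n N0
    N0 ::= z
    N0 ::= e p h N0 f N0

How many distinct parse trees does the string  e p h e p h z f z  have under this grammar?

Parse trees for e p h e p h z f z:
  [N0 e p h [N0 e p h [N0 z] f [N0 z]]]
  [N0 e p h [N0 e p h [N0 z]] f [N0 z]]

2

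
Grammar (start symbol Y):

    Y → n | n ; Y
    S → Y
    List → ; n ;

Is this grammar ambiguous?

(S, List are unreachable from Y, so their rules don't affect L(Y).) The reachable grammar is A → atom sep A | atom. Each atom is followed by either the separator (recurse) or end-of-string (stop) — no choice point.

Unambiguous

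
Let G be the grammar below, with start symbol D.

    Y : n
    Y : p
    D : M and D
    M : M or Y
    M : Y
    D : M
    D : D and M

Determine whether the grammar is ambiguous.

Witness: n and n

Derivation 1: D ⇒ M and D ⇒ Y and D ⇒ n and D ⇒ n and M ⇒ n and Y ⇒ n and n
Derivation 2: D ⇒ D and M ⇒ M and M ⇒ Y and M ⇒ n and M ⇒ n and Y ⇒ n and n

Two distinct leftmost derivations for the same string.

Ambiguous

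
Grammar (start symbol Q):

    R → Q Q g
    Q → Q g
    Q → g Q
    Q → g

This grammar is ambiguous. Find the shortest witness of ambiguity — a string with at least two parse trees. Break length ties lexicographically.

g g

length 1: no string has ≥2 trees
length 2: g g has 2 parse trees

Two derivations of g g:
  Q ⇒ Q g ⇒ g g
  Q ⇒ g Q ⇒ g g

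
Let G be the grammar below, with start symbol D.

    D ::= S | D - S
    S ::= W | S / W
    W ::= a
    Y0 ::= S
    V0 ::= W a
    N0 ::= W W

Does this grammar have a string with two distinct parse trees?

Unambiguous

Only D, S, W are reachable from D; ignoring the rest: This is a standard precedence ladder (D over S over W), with each level left-recursive on its own operator ('-' at D, '/' at S). That structure is LR(1), hence unambiguous.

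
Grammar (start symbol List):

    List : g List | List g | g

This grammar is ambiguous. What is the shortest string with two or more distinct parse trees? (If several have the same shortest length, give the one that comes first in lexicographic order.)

g g

length 1: no string has ≥2 trees
length 2: g g has 2 parse trees

Two derivations of g g:
  List ⇒ g List ⇒ g g
  List ⇒ List g ⇒ g g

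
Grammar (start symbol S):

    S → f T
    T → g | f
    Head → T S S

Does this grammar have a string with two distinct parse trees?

(Head is unreachable from S, so its rules don't affect L(S).) Restricted to the reachable nonterminals, every rule has the form A → t or A → t B, and no two rules for the same A share a first terminal. The grammar encodes a DFA — one run per string.

Unambiguous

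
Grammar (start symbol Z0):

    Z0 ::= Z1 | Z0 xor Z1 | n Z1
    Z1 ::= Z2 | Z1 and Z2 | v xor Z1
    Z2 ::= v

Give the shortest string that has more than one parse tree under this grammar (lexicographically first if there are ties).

v xor v

length 1: no string has ≥2 trees
length 2: no string has ≥2 trees
length 3: v xor v has 2 parse trees

Two derivations of v xor v:
  Z0 ⇒ Z1 ⇒ v xor Z1 ⇒ v xor Z2 ⇒ v xor v
  Z0 ⇒ Z0 xor Z1 ⇒ Z1 xor Z1 ⇒ Z2 xor Z1 ⇒ v xor Z1 ⇒ v xor Z2 ⇒ v xor v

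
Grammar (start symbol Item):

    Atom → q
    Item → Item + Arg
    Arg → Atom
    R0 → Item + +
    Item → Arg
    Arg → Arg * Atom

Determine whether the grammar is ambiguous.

Only Item, Arg, Atom are reachable from Item; ignoring the rest: The grammar is stratified — Item handles '+' (left-recursive), Arg handles '*', Atom atoms. Each operator has a fixed associativity and precedence level, so every string has one parse.

Unambiguous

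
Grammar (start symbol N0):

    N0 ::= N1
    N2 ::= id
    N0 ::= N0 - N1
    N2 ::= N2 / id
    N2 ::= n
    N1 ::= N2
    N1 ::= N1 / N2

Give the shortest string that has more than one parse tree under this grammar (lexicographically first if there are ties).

id / id

length 1: no string has ≥2 trees
length 3: id / id has 2 parse trees

Two derivations of id / id:
  N0 ⇒ N1 ⇒ N2 ⇒ N2 / id ⇒ id / id
  N0 ⇒ N1 ⇒ N1 / N2 ⇒ N2 / N2 ⇒ id / N2 ⇒ id / id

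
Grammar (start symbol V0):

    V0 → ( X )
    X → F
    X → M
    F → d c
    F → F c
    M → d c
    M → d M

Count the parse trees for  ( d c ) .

Parse trees for ( d c ):
  [V0 ( [X [F d c]] )]
  [V0 ( [X [M d c]] )]

2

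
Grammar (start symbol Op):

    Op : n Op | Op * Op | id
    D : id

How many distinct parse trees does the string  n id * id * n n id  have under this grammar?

5

Parse trees for n id * id * n n id:
  [Op n [Op [Op id] * [Op [Op id] * [Op n [Op n [Op id]]]]]]
  [Op n [Op [Op [Op id] * [Op id]] * [Op n [Op n [Op id]]]]]
  [Op [Op n [Op id]] * [Op [Op id] * [Op n [Op n [Op id]]]]]
  [Op [Op n [Op [Op id] * [Op id]]] * [Op n [Op n [Op id]]]]
  [Op [Op [Op n [Op id]] * [Op id]] * [Op n [Op n [Op id]]]]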